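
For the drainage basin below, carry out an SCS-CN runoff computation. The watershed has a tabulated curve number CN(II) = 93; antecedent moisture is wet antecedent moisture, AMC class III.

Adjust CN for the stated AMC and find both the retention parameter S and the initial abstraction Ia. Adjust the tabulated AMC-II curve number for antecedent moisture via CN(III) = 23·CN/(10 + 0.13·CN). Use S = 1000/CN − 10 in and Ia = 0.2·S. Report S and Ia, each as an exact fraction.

Wet (AMC III): CN(III) = 23·93/(10 + 0.13·93) = 2139/(2209/100) = 213900/2209 ≈ 96.831
S = 1000/(213900/2209) − 10 = 700/2139 in ≈ 0.327 in
Ia = 0.2·(700/2139) = 140/2139 in ≈ 0.065 in

S = 700/2139 in ≈ 0.327 in; Ia = 140/2139 in ≈ 0.065 in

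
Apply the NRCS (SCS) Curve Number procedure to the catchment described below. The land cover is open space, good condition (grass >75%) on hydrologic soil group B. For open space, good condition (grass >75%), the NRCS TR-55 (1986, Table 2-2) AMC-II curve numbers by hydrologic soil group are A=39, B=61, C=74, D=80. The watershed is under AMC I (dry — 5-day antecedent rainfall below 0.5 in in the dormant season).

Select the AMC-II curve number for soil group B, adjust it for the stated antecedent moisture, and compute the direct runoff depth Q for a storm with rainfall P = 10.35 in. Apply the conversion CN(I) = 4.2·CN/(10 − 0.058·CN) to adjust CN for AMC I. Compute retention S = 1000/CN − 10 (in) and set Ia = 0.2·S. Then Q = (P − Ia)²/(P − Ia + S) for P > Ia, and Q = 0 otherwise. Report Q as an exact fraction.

NRCS table: open space, good condition (grass >75%), soil group B → CN(II) = 61
Adjust CN=61 to AMC I: 4.2·61/(10 − 0.058·61) → (1281/5) ÷ (3231/500) = 42700/1077 ≈ 39.647
Retention S: 1000/CN − 10 with CN=39.647 → S = 6500/427 ≈ 15.222 in
Initial abstraction Ia = S/5 = (6500/427)/5 = 1300/427 ≈ 3.044 in
Excess rainfall: 10.350 − 3.044 = 7.306 in; P > Ia so Q > 0
Runoff Q = (P−Ia)²/(P−Ia+S) = (7.306)²/(7.306+15.222) = 3892387321/1643002060 ≈ 2.369 in

Q = 3892387321/1643002060 in ≈ 2.369 in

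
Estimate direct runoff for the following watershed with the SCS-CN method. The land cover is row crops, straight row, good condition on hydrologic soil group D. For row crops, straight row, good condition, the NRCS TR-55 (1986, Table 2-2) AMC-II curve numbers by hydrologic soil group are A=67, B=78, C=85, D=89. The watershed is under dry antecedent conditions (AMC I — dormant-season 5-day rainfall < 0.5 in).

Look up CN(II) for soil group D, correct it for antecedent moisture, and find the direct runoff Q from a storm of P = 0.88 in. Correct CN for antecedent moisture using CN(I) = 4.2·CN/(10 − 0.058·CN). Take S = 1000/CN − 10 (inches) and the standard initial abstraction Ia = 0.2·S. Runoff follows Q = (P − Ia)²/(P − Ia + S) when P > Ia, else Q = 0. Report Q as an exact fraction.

NRCS table: row crops, straight row, good condition, soil group D → CN(II) = 89
Adjust CN=89 to AMC I: 4.2·89/(10 − 0.058·89) → (1869/5) ÷ (2419/500) = 186900/2419 ≈ 77.263
Retention S: 1000/CN − 10 with CN=77.263 → S = 5500/1869 ≈ 2.943 in
Ia = 0.2S: 0.2·2.943 = 0.589 in (exactly 1100/1869)
Since P=0.880 > Ia=0.589: effective rainfall P−Ia = 13618/46725 in
Runoff Q = (P−Ia)²/(P−Ia+S) = (0.291)²/(0.291+2.943) = 8429542/320954025 ≈ 0.026 in

Q = 8429542/320954025 in ≈ 0.026 in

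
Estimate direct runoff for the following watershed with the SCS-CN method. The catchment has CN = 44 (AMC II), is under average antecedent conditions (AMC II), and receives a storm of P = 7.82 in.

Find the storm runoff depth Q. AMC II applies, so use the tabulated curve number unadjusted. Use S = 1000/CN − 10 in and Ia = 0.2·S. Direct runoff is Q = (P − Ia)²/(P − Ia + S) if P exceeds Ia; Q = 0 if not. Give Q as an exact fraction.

AMC II — tabulated CN = 44 applies directly.
S = 1000/44 − 10 = 140/11 in ≈ 12.727 in
Ia = 0.2·(140/11) = 28/11 in ≈ 2.545 in
P − Ia = 7.820 − 2.545 = 2901/550 ≈ 5.275 in (> 0, runoff occurs)
Q: (2901/550)² ÷ (9901/550) = 8415801/5445550 in (≈ 1.545 in)

Q = 8415801/5445550 in ≈ 1.545 in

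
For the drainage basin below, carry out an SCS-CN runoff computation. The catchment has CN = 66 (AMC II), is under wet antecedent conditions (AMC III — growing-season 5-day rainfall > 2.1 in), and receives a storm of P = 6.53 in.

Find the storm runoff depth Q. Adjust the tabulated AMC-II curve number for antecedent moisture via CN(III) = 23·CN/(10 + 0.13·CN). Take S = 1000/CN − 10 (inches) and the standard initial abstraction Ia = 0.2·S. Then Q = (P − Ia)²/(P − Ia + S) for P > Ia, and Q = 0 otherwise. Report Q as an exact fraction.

Q = 213099487129/47940489300 in ≈ 4.445 in

Adjust CN=66 to AMC III: 23·66/(10 + 0.13·66) → 1518 ÷ (929/50) = 75900/929 ≈ 81.701
S = 1000/(75900/929) − 10 = 1700/759 in ≈ 2.240 in
Initial abstraction Ia = S/5 = (1700/759)/5 = 340/759 ≈ 0.448 in
Excess rainfall: 6.530 − 0.448 = 6.082 in; P > Ia so Q > 0
Q: (461627/75900)² ÷ (631627/75900) = 213099487129/47940489300 in (≈ 4.445 in)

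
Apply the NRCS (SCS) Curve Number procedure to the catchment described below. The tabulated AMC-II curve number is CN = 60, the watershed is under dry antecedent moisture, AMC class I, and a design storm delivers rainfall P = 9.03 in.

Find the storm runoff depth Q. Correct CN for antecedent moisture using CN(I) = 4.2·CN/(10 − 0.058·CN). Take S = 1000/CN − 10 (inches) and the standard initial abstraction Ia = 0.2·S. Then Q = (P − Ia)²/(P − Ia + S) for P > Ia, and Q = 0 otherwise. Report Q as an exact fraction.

Adjust CN=60 to AMC I: 4.2·60/(10 − 0.058·60) → 252 ÷ (163/25) = 6300/163 ≈ 38.650
Retention S: 1000/CN − 10 with CN=38.650 → S = 1000/63 ≈ 15.873 in
Initial abstraction Ia = S/5 = (1000/63)/5 = 200/63 ≈ 3.175 in
Excess rainfall: 9.030 − 3.175 = 5.855 in; P > Ia so Q > 0
Q: (36889/6300)² ÷ (136889/6300) = 1360798321/862400700 in (≈ 1.578 in)

Q = 1360798321/862400700 in ≈ 1.578 in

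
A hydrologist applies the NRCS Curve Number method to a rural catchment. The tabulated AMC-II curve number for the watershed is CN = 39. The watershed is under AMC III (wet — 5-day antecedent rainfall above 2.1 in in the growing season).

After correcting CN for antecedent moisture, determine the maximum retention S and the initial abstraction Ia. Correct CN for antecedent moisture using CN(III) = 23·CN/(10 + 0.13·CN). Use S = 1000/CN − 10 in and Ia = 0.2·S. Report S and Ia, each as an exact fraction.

Adjust CN=39 to AMC III: 23·39/(10 + 0.13·39) → 897 ÷ (1507/100) = 89700/1507 ≈ 59.522
S = 1000/(89700/1507) − 10 = 6100/897 in ≈ 6.800 in
Initial abstraction Ia = S/5 = (6100/897)/5 = 1220/897 ≈ 1.360 in

S = 6100/897 in ≈ 6.800 in; Ia = 1220/897 in ≈ 1.360 in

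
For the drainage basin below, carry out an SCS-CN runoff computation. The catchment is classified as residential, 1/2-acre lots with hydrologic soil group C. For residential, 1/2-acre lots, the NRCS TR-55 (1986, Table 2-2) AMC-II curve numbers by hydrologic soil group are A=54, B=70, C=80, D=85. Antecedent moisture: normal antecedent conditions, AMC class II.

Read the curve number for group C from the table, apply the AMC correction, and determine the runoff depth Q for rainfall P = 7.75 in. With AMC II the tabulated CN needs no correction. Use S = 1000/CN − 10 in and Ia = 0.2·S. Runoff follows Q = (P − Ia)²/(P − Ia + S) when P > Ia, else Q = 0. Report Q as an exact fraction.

Q = 841/156 in ≈ 5.391 in

NRCS table: residential, 1/2-acre lots, soil group C → CN(II) = 80
CN(II) = 80; AMC II needs no correction.
Retention S: 1000/CN − 10 with CN=80.000 → S = 5/2 ≈ 2.500 in
Ia = 0.2·(5/2) = 1/2 in ≈ 0.500 in
P − Ia = 7.750 − 0.500 = 29/4 ≈ 7.250 in (> 0, runoff occurs)
Q = (29/4)²/((29/4) + 5/2) = (841/16)/(39/4) = 841/156 in ≈ 5.391 in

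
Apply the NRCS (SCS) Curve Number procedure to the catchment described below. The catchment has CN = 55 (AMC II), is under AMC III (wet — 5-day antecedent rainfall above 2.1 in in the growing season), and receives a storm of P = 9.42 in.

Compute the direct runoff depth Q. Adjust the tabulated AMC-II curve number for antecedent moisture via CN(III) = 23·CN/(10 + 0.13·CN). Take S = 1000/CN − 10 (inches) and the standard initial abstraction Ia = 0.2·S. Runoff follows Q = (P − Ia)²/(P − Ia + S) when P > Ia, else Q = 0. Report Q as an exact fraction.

Wet (AMC III): CN(III) = 23·55/(10 + 0.13·55) = 1265/(343/20) = 25300/343 ≈ 73.761
S = 1000/(25300/343) − 10 = 900/253 in ≈ 3.557 in
Initial abstraction Ia = S/5 = (900/253)/5 = 180/253 ≈ 0.711 in
Since P=9.420 > Ia=0.711: effective rainfall P−Ia = 110163/12650 in
Runoff Q = (P−Ia)²/(P−Ia+S) = (8.709)²/(8.709+3.557) = 4045295523/654270650 ≈ 6.183 in

Q = 4045295523/654270650 in ≈ 6.183 in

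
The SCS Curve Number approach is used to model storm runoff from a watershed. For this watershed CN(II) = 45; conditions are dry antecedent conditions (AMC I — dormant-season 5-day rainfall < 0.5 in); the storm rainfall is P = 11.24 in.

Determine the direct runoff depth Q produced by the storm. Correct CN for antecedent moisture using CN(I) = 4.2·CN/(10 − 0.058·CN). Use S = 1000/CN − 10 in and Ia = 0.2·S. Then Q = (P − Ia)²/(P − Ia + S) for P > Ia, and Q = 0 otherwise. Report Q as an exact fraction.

Adjust CN=45 to AMC I: 4.2·45/(10 − 0.058·45) → 189 ÷ (739/100) = 18900/739 ≈ 25.575
Max retention: S = 1000/(18900/739) − 10 = 5500/189 in (≈ 29.101 in)
Ia = 0.2S: 0.2·29.101 = 5.820 in (exactly 1100/189)
P − Ia = 11.240 − 5.820 = 25609/4725 ≈ 5.420 in (> 0, runoff occurs)
Runoff Q = (P−Ia)²/(P−Ia+S) = (5.420)²/(5.420+29.101) = 655820881/770690025 ≈ 0.851 in

Q = 655820881/770690025 in ≈ 0.851 in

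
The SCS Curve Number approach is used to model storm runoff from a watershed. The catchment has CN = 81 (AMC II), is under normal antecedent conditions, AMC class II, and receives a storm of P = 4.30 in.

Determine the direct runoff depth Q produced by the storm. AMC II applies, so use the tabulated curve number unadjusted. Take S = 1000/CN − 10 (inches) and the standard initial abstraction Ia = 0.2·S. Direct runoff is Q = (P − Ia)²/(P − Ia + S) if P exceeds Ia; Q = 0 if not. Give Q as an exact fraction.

Q = 9628609/4052430 in ≈ 2.376 in

CN(II) = 81; AMC II needs no correction.
Max retention: S = 1000/81 − 10 = 190/81 in (≈ 2.346 in)
Ia = 0.2·(190/81) = 38/81 in ≈ 0.469 in
P − Ia = 4.300 − 0.469 = 3103/810 ≈ 3.831 in (> 0, runoff occurs)
Q: (3103/810)² ÷ (5003/810) = 9628609/4052430 in (≈ 2.376 in)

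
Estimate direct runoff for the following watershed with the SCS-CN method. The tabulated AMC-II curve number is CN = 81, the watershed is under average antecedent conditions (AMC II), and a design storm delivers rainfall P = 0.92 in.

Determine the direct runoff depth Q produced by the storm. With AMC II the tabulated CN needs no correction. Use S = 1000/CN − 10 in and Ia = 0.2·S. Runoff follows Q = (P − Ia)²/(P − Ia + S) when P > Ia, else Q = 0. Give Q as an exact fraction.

CN(II) = 81; AMC II needs no correction.
Max retention: S = 1000/81 − 10 = 190/81 in (≈ 2.346 in)
Ia = 0.2·(190/81) = 38/81 in ≈ 0.469 in
Excess rainfall: 0.920 − 0.469 = 0.451 in; P > Ia so Q > 0
Q = (913/2025)²/((913/2025) + 190/81) = (833569/4100625)/(5663/2025) = 833569/11467575 in ≈ 0.073 in

Q = 833569/11467575 in ≈ 0.073 in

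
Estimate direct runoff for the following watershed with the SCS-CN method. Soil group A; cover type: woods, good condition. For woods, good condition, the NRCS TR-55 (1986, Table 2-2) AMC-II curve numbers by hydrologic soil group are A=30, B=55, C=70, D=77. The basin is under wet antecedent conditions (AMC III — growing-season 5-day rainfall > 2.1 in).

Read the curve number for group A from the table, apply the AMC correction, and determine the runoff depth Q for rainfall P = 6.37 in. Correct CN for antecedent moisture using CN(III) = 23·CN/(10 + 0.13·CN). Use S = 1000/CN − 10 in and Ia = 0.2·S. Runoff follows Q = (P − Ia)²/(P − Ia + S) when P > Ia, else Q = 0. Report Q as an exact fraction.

Q = 128168887/98525100 in ≈ 1.301 in

NRCS table: woods, good condition, soil group A → CN(II) = 30
Wet (AMC III): CN(III) = 23·30/(10 + 0.13·30) = 690/(139/10) = 6900/139 ≈ 49.640
Retention S: 1000/CN − 10 with CN=49.640 → S = 700/69 ≈ 10.145 in
Ia = 0.2S: 0.2·10.145 = 2.029 in (exactly 140/69)
P − Ia = 6.370 − 2.029 = 29953/6900 ≈ 4.341 in (> 0, runoff occurs)
Q = (29953/6900)²/((29953/6900) + 700/69) = (897182209/47610000)/(99953/6900) = 128168887/98525100 in ≈ 1.301 in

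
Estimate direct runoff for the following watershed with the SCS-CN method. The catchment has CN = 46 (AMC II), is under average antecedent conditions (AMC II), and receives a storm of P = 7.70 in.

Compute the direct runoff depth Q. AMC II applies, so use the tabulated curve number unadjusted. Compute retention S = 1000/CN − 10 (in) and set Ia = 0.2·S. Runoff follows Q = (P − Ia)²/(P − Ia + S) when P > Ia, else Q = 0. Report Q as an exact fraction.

Average conditions: CN = 46 (no AMC adjustment).
Retention S: 1000/CN − 10 with CN=46.000 → S = 270/23 ≈ 11.739 in
Ia = 0.2S: 0.2·11.739 = 2.348 in (exactly 54/23)
Excess rainfall: 7.700 − 2.348 = 5.352 in; P > Ia so Q > 0
Q = (1231/230)²/((1231/230) + 270/23) = (1515361/52900)/(3931/230) = 1515361/904130 in ≈ 1.676 in

Q = 1515361/904130 in ≈ 1.676 in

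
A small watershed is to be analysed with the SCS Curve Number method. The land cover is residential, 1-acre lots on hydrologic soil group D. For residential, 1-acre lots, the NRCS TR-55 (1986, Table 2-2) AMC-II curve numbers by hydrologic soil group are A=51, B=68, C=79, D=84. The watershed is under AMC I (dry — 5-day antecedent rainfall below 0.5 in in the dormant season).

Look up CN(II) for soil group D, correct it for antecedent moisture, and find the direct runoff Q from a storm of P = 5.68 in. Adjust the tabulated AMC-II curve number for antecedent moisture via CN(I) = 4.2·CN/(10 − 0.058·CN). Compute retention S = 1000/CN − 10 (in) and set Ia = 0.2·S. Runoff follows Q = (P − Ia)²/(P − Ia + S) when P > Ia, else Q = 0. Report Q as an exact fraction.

Q = 1384537442/565703775 in ≈ 2.447 in

NRCS table: residential, 1-acre lots, soil group D → CN(II) = 84
Dry (AMC I): CN(I) = 4.2·84/(10 − 0.058·84) = (1764/5)/(641/125) = 44100/641 ≈ 68.799
Retention S: 1000/CN − 10 with CN=68.799 → S = 2000/441 ≈ 4.535 in
Initial abstraction Ia = S/5 = (2000/441)/5 = 400/441 ≈ 0.907 in
Excess rainfall: 5.680 − 0.907 = 4.773 in; P > Ia so Q > 0
Q: (52622/11025)² ÷ (102622/11025) = 1384537442/565703775 in (≈ 2.447 in)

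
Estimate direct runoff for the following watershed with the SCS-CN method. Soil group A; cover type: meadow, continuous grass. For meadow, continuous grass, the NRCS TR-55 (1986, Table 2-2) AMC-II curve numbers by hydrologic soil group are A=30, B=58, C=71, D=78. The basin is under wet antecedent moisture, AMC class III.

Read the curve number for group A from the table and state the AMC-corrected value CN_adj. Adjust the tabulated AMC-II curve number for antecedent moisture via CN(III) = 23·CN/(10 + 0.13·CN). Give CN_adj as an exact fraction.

NRCS table: meadow, continuous grass, soil group A → CN(II) = 30
Wet (AMC III): CN(III) = 23·30/(10 + 0.13·30) = 690/(139/10) = 6900/139 ≈ 49.640

CN_adj = 6900/139 ≈ 49.640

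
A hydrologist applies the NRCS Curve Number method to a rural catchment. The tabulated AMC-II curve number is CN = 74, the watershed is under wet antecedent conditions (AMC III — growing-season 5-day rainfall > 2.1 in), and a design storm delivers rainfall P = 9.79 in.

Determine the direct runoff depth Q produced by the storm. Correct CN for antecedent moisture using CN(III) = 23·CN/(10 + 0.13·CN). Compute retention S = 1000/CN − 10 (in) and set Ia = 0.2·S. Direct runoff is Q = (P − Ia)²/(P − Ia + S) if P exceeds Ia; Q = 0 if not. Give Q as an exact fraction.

CN(III) from CN(II)=74: (23·74)/(10 + 0.13·74) = 85100/981 ≈ 86.748
Max retention: S = 1000/(85100/981) − 10 = 1300/851 in (≈ 1.528 in)
Ia = 0.2S: 0.2·1.528 = 0.306 in (exactly 260/851)
Excess rainfall: 9.790 − 0.306 = 9.484 in; P > Ia so Q > 0
Runoff Q = (P−Ia)²/(P−Ia+S) = (9.484)²/(9.484+1.528) = 651457222641/79749677900 ≈ 8.169 in

Q = 651457222641/79749677900 in ≈ 8.169 in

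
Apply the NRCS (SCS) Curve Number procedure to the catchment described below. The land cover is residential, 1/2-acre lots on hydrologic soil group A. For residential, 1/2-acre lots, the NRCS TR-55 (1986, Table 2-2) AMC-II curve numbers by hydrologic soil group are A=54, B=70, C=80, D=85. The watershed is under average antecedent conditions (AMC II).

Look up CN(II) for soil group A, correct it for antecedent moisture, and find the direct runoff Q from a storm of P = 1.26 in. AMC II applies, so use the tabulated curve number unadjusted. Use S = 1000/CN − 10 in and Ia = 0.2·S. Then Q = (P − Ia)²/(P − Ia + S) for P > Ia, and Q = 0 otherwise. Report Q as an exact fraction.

Q = 0 in ≈ 0.000 in

NRCS table: residential, 1/2-acre lots, soil group A → CN(II) = 54
AMC II — tabulated CN = 54 applies directly.
Retention S: 1000/CN − 10 with CN=54.000 → S = 230/27 ≈ 8.519 in
Initial abstraction Ia = S/5 = (230/27)/5 = 46/27 ≈ 1.704 in
P = 1.260 ≤ Ia = 1.704 in: entire storm abstracted, Q = 0.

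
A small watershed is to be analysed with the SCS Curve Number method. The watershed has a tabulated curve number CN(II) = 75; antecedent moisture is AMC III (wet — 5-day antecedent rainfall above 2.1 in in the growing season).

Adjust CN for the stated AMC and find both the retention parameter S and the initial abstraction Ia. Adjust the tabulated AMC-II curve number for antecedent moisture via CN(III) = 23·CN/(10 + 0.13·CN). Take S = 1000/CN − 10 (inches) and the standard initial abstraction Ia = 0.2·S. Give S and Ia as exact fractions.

S = 100/69 in ≈ 1.449 in; Ia = 20/69 in ≈ 0.290 in

Wet (AMC III): CN(III) = 23·75/(10 + 0.13·75) = 1725/(79/4) = 6900/79 ≈ 87.342
Retention S: 1000/CN − 10 with CN=87.342 → S = 100/69 ≈ 1.449 in
Ia = 0.2S: 0.2·1.449 = 0.290 in (exactly 20/69)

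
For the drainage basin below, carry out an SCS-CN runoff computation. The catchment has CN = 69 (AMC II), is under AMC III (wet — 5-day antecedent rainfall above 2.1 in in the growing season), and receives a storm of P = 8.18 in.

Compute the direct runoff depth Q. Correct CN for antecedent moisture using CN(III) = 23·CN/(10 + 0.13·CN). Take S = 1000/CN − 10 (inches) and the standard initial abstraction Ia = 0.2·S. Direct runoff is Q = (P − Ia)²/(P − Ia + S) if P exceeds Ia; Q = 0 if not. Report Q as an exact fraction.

Adjust CN=69 to AMC III: 23·69/(10 + 0.13·69) → 1587 ÷ (1897/100) = 158700/1897 ≈ 83.658
S = 1000/(158700/1897) − 10 = 3100/1587 in ≈ 1.953 in
Ia = 0.2S: 0.2·1.953 = 0.391 in (exactly 620/1587)
P − Ia = 8.180 − 0.391 = 618083/79350 ≈ 7.789 in (> 0, runoff occurs)
Runoff Q = (P−Ia)²/(P−Ia+S) = (7.789)²/(7.789+1.953) = 382026594889/61344136050 ≈ 6.228 in

Q = 382026594889/61344136050 in ≈ 6.228 in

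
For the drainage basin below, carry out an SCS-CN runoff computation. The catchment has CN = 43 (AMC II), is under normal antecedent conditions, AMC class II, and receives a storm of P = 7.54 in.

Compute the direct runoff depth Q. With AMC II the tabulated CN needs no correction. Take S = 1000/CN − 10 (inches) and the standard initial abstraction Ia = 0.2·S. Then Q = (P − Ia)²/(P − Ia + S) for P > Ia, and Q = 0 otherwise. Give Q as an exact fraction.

Q = 110481121/83873650 in ≈ 1.317 in

CN(II) = 43; AMC II needs no correction.
Retention S: 1000/CN − 10 with CN=43.000 → S = 570/43 ≈ 13.256 in
Ia = 0.2·(570/43) = 114/43 in ≈ 2.651 in
P − Ia = 7.540 − 2.651 = 10511/2150 ≈ 4.889 in (> 0, runoff occurs)
Runoff Q = (P−Ia)²/(P−Ia+S) = (4.889)²/(4.889+13.256) = 110481121/83873650 ≈ 1.317 in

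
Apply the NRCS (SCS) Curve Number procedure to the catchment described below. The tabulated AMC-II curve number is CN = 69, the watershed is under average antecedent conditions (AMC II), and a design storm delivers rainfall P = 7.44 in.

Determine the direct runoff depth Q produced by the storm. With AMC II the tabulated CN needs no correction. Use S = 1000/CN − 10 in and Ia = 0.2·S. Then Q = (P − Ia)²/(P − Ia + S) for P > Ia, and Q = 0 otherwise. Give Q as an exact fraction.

Average conditions: CN = 69 (no AMC adjustment).
Max retention: S = 1000/69 − 10 = 310/69 in (≈ 4.493 in)
Ia = 0.2S: 0.2·4.493 = 0.899 in (exactly 62/69)
Excess rainfall: 7.440 − 0.899 = 6.541 in; P > Ia so Q > 0
Q = (11284/1725)²/((11284/1725) + 310/69) = (127328656/2975625)/(19034/1725) = 2053688/529575 in ≈ 3.878 in

Q = 2053688/529575 in ≈ 3.878 in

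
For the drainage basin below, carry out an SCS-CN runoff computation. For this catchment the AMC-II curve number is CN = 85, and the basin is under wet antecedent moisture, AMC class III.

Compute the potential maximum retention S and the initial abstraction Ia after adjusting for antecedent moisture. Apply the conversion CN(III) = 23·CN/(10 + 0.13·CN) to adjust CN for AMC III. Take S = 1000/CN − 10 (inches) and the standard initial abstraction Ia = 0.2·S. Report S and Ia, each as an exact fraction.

S = 300/391 in ≈ 0.767 in; Ia = 60/391 in ≈ 0.153 in

CN(III) from CN(II)=85: (23·85)/(10 + 0.13·85) = 39100/421 ≈ 92.874
S = 1000/(39100/421) − 10 = 300/391 in ≈ 0.767 in
Initial abstraction Ia = S/5 = (300/391)/5 = 60/391 ≈ 0.153 in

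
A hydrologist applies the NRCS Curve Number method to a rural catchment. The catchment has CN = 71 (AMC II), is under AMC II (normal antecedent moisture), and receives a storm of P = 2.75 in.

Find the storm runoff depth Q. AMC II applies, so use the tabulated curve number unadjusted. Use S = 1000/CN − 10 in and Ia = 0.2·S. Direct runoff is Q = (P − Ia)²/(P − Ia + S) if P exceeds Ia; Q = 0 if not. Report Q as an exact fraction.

CN(II) = 71; AMC II needs no correction.
Retention S: 1000/CN − 10 with CN=71.000 → S = 290/71 ≈ 4.085 in
Ia = 0.2·(290/71) = 58/71 in ≈ 0.817 in
Excess rainfall: 2.750 − 0.817 = 1.933 in; P > Ia so Q > 0
Q = (549/284)²/((549/284) + 290/71) = (301401/80656)/(1709/284) = 301401/485356 in ≈ 0.621 in

Q = 301401/485356 in ≈ 0.621 in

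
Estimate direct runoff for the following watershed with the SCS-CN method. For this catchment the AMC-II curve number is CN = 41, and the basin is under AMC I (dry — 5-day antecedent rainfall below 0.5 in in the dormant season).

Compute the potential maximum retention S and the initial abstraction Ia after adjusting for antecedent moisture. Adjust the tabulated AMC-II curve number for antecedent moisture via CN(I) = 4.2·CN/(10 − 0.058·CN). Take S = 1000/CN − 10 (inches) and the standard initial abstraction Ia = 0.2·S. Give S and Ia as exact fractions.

S = 29500/861 in ≈ 34.262 in; Ia = 5900/861 in ≈ 6.852 in

Dry (AMC I): CN(I) = 4.2·41/(10 − 0.058·41) = (861/5)/(3811/500) = 86100/3811 ≈ 22.592
S = 1000/(86100/3811) − 10 = 29500/861 in ≈ 34.262 in
Initial abstraction Ia = S/5 = (29500/861)/5 = 5900/861 ≈ 6.852 in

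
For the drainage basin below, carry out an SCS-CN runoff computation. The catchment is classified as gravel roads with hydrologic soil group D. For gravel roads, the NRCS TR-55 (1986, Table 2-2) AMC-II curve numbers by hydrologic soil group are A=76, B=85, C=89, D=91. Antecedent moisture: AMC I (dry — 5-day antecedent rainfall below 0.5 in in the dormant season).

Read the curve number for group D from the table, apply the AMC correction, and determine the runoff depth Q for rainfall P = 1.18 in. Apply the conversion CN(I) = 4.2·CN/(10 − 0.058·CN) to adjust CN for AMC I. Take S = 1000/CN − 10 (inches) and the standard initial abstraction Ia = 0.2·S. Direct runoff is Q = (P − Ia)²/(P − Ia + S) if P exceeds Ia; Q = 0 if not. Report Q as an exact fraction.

NRCS table: gravel roads, soil group D → CN(II) = 91
Dry (AMC I): CN(I) = 4.2·91/(10 − 0.058·91) = (1911/5)/(2361/500) = 63700/787 ≈ 80.940
Retention S: 1000/CN − 10 with CN=80.940 → S = 1500/637 ≈ 2.355 in
Initial abstraction Ia = S/5 = (1500/637)/5 = 300/637 ≈ 0.471 in
P − Ia = 1.180 − 0.471 = 22583/31850 ≈ 0.709 in (> 0, runoff occurs)
Q = (22583/31850)²/((22583/31850) + 1500/637) = (509991889/1014422500)/(97583/31850) = 509991889/3108018550 in ≈ 0.164 in

Q = 509991889/3108018550 in ≈ 0.164 in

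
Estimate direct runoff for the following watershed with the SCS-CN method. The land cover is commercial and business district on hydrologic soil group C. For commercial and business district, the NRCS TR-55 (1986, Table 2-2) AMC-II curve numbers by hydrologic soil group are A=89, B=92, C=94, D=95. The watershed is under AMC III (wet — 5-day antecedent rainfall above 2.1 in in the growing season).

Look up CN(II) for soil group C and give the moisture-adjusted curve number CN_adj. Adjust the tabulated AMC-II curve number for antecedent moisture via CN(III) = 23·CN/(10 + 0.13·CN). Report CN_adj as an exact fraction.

CN_adj = 108100/1111 ≈ 97.300

NRCS table: commercial and business district, soil group C → CN(II) = 94
Wet (AMC III): CN(III) = 23·94/(10 + 0.13·94) = 2162/(1111/50) = 108100/1111 ≈ 97.300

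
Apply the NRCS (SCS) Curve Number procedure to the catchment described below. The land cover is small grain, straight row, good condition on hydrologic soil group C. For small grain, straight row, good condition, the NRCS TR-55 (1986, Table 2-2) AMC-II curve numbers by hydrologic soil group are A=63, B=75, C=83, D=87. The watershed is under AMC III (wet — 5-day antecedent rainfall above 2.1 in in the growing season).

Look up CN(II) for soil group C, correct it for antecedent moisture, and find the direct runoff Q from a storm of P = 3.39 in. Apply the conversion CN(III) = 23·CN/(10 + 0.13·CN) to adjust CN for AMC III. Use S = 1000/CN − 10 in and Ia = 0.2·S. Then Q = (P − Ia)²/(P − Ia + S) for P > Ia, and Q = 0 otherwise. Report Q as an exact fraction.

Q = 375954148801/149503525900 in ≈ 2.515 in

NRCS table: small grain, straight row, good condition, soil group C → CN(II) = 83
Adjust CN=83 to AMC III: 23·83/(10 + 0.13·83) → 1909 ÷ (2079/100) = 190900/2079 ≈ 91.823
Retention S: 1000/CN − 10 with CN=91.823 → S = 1700/1909 ≈ 0.891 in
Ia = 0.2S: 0.2·0.891 = 0.178 in (exactly 340/1909)
Since P=3.390 > Ia=0.178: effective rainfall P−Ia = 613151/190900 in
Runoff Q = (P−Ia)²/(P−Ia+S) = (3.212)²/(3.212+0.891) = 375954148801/149503525900 ≈ 2.515 in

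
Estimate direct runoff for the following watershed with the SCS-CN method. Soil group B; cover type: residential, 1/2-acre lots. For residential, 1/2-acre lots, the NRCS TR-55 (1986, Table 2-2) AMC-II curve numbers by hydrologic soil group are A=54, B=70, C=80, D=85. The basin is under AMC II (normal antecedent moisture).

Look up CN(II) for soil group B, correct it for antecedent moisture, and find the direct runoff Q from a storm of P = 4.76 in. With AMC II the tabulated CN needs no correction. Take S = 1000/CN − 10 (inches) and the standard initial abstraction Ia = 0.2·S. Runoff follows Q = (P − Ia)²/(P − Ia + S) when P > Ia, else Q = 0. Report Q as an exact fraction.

Q = 466489/250775 in ≈ 1.860 in

NRCS table: residential, 1/2-acre lots, soil group B → CN(II) = 70
Average conditions: CN = 70 (no AMC adjustment).
S = 1000/70 − 10 = 30/7 in ≈ 4.286 in
Ia = 0.2S: 0.2·4.286 = 0.857 in (exactly 6/7)
Excess rainfall: 4.760 − 0.857 = 3.903 in; P > Ia so Q > 0
Runoff Q = (P−Ia)²/(P−Ia+S) = (3.903)²/(3.903+4.286) = 466489/250775 ≈ 1.860 in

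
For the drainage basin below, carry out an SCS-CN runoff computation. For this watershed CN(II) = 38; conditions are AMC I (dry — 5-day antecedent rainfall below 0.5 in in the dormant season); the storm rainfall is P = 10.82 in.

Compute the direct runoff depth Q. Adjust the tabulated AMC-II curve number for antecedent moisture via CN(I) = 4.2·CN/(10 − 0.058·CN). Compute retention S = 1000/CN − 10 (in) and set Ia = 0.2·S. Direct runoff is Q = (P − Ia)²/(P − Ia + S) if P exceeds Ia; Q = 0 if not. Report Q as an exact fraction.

Q = 3703817881/16675387050 in ≈ 0.222 in

Dry (AMC I): CN(I) = 4.2·38/(10 − 0.058·38) = (798/5)/(1949/250) = 39900/1949 ≈ 20.472
S = 1000/(39900/1949) − 10 = 15500/399 in ≈ 38.847 in
Initial abstraction Ia = S/5 = (15500/399)/5 = 3100/399 ≈ 7.769 in
Since P=10.820 > Ia=7.769: effective rainfall P−Ia = 60859/19950 in
Q: (60859/19950)² ÷ (835859/19950) = 3703817881/16675387050 in (≈ 0.222 in)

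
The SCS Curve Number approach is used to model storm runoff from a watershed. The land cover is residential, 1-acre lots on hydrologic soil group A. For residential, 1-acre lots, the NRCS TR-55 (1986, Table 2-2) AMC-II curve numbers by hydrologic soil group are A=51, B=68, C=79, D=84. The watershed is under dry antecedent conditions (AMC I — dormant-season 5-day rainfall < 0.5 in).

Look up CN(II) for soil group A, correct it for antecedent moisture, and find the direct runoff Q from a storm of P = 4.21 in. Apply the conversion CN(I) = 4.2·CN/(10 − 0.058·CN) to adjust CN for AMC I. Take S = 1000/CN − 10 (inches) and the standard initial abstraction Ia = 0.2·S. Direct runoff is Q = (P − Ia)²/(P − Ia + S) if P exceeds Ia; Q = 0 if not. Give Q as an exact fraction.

NRCS table: residential, 1-acre lots, soil group A → CN(II) = 51
Dry (AMC I): CN(I) = 4.2·51/(10 − 0.058·51) = (1071/5)/(3521/500) = 15300/503 ≈ 30.417
Max retention: S = 1000/(15300/503) − 10 = 3500/153 in (≈ 22.876 in)
Ia = 0.2·(3500/153) = 700/153 in ≈ 4.575 in
P = 4.210 ≤ Ia = 4.575 in: entire storm abstracted, Q = 0.

Q = 0 in ≈ 0.000 in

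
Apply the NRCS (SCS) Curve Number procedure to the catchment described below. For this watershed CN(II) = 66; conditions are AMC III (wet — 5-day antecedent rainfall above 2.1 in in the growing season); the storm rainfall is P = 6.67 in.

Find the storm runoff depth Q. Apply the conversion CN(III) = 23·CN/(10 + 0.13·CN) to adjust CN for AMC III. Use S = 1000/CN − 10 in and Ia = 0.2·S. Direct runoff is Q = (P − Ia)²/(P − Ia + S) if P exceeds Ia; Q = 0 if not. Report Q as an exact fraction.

Wet (AMC III): CN(III) = 23·66/(10 + 0.13·66) = 1518/(929/50) = 75900/929 ≈ 81.701
S = 1000/(75900/929) − 10 = 1700/759 in ≈ 2.240 in
Ia = 0.2S: 0.2·2.240 = 0.448 in (exactly 340/759)
Since P=6.670 > Ia=0.448: effective rainfall P−Ia = 472253/75900 in
Q = (472253/75900)²/((472253/75900) + 1700/759) = (223022896009/5760810000)/(642253/75900) = 223022896009/48747002700 in ≈ 4.575 in

Q = 223022896009/48747002700 in ≈ 4.575 in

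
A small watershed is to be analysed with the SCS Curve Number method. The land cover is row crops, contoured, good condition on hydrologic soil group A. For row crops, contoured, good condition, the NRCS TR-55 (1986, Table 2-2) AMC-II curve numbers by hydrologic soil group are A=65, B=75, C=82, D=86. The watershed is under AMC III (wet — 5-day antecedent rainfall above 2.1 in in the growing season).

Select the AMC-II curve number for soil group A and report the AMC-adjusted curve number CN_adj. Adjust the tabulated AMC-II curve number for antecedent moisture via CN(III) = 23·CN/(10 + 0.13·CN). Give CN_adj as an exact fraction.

NRCS table: row crops, contoured, good condition, soil group A → CN(II) = 65
CN(III) from CN(II)=65: (23·65)/(10 + 0.13·65) = 29900/369 ≈ 81.030

CN_adj = 29900/369 ≈ 81.030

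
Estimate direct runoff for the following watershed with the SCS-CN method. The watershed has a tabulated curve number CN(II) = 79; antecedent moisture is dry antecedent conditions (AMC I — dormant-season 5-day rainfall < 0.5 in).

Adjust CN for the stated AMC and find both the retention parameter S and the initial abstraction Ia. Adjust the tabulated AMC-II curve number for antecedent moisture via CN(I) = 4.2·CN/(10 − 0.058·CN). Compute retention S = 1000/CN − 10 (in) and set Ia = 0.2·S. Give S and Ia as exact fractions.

Adjust CN=79 to AMC I: 4.2·79/(10 − 0.058·79) → (1659/5) ÷ (2709/500) = 7900/129 ≈ 61.240
S = 1000/(7900/129) − 10 = 500/79 in ≈ 6.329 in
Initial abstraction Ia = S/5 = (500/79)/5 = 100/79 ≈ 1.266 in

S = 500/79 in ≈ 6.329 in; Ia = 100/79 in ≈ 1.266 in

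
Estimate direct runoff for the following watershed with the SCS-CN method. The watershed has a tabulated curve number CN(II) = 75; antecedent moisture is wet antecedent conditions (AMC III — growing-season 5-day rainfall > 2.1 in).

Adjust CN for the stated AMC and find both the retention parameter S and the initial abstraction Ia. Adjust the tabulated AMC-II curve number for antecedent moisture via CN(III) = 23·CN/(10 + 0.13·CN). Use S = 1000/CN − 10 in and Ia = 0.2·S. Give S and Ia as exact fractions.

Adjust CN=75 to AMC III: 23·75/(10 + 0.13·75) → 1725 ÷ (79/4) = 6900/79 ≈ 87.342
Max retention: S = 1000/(6900/79) − 10 = 100/69 in (≈ 1.449 in)
Ia = 0.2S: 0.2·1.449 = 0.290 in (exactly 20/69)

S = 100/69 in ≈ 1.449 in; Ia = 20/69 in ≈ 0.290 in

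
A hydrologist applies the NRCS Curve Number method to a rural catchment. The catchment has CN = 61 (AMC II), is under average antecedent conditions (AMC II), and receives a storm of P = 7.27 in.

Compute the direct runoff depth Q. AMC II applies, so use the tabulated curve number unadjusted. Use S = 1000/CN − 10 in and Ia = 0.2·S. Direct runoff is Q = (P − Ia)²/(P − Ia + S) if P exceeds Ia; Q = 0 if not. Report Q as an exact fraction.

CN(II) = 61; AMC II needs no correction.
Retention S: 1000/CN − 10 with CN=61.000 → S = 390/61 ≈ 6.393 in
Ia = 0.2S: 0.2·6.393 = 1.279 in (exactly 78/61)
P − Ia = 7.270 − 1.279 = 36547/6100 ≈ 5.991 in (> 0, runoff occurs)
Q: (36547/6100)² ÷ (75547/6100) = 1335683209/460836700 in (≈ 2.898 in)

Q = 1335683209/460836700 in ≈ 2.898 in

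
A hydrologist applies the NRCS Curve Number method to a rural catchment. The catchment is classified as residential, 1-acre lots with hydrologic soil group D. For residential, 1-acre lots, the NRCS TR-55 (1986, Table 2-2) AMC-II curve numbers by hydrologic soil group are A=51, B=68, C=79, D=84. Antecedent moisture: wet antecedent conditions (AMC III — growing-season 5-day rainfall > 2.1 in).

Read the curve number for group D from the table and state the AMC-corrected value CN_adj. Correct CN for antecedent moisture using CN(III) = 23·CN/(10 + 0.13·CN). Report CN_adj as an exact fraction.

NRCS table: residential, 1-acre lots, soil group D → CN(II) = 84
CN(III) from CN(II)=84: (23·84)/(10 + 0.13·84) = 48300/523 ≈ 92.352

CN_adj = 48300/523 ≈ 92.352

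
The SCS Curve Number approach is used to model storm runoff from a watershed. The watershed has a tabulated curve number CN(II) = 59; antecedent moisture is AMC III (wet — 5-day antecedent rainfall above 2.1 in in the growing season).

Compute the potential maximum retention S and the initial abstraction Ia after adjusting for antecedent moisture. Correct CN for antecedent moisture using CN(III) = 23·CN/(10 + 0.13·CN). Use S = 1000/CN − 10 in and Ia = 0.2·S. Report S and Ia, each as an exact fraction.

Adjust CN=59 to AMC III: 23·59/(10 + 0.13·59) → 1357 ÷ (1767/100) = 135700/1767 ≈ 76.797
Max retention: S = 1000/(135700/1767) − 10 = 4100/1357 in (≈ 3.021 in)
Ia = 0.2·(4100/1357) = 820/1357 in ≈ 0.604 in

S = 4100/1357 in ≈ 3.021 in; Ia = 820/1357 in ≈ 0.604 in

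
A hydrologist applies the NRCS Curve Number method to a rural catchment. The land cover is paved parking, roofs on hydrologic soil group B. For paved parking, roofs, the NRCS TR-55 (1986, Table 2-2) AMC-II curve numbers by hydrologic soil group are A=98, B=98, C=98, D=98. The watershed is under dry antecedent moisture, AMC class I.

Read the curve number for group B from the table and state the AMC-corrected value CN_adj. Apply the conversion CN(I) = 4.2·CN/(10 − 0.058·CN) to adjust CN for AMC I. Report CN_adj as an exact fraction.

NRCS table: paved parking, roofs, soil group B → CN(II) = 98
Adjust CN=98 to AMC I: 4.2·98/(10 − 0.058·98) → (2058/5) ÷ (1079/250) = 102900/1079 ≈ 95.366

CN_adj = 102900/1079 ≈ 95.366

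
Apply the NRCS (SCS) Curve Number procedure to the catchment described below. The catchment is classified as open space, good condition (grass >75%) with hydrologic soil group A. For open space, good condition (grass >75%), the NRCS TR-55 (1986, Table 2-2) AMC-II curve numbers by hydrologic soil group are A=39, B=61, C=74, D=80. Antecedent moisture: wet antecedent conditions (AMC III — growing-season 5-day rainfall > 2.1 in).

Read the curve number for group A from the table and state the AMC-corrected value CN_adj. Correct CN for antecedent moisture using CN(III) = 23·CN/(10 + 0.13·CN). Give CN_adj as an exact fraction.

NRCS table: open space, good condition (grass >75%), soil group A → CN(II) = 39
Wet (AMC III): CN(III) = 23·39/(10 + 0.13·39) = 897/(1507/100) = 89700/1507 ≈ 59.522

CN_adj = 89700/1507 ≈ 59.522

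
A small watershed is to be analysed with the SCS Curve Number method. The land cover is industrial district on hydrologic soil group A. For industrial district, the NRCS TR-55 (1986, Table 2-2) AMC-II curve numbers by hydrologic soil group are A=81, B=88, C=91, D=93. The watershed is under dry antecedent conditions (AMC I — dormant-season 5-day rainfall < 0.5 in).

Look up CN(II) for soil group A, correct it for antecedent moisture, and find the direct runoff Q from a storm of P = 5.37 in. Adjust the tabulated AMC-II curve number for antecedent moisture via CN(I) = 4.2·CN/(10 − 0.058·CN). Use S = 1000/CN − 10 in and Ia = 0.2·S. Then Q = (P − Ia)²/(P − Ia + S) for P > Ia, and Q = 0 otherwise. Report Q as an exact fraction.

NRCS table: industrial district, soil group A → CN(II) = 81
Dry (AMC I): CN(I) = 4.2·81/(10 − 0.058·81) = (1701/5)/(2651/500) = 170100/2651 ≈ 64.164
S = 1000/(170100/2651) − 10 = 9500/1701 in ≈ 5.585 in
Ia = 0.2S: 0.2·5.585 = 1.117 in (exactly 1900/1701)
P − Ia = 5.370 − 1.117 = 723437/170100 ≈ 4.253 in (> 0, runoff occurs)
Runoff Q = (P−Ia)²/(P−Ia+S) = (4.253)²/(4.253+5.585) = 523361092969/284651633700 ≈ 1.839 in

Q = 523361092969/284651633700 in ≈ 1.839 in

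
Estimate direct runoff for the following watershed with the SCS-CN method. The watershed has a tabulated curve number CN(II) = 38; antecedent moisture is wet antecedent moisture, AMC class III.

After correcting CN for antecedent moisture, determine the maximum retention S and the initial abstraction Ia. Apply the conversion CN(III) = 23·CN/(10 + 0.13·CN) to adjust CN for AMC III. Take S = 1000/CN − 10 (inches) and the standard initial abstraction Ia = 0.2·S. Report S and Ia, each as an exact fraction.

Wet (AMC III): CN(III) = 23·38/(10 + 0.13·38) = 874/(747/50) = 43700/747 ≈ 58.501
Max retention: S = 1000/(43700/747) − 10 = 3100/437 in (≈ 7.094 in)
Ia = 0.2S: 0.2·7.094 = 1.419 in (exactly 620/437)

S = 3100/437 in ≈ 7.094 in; Ia = 620/437 in ≈ 1.419 in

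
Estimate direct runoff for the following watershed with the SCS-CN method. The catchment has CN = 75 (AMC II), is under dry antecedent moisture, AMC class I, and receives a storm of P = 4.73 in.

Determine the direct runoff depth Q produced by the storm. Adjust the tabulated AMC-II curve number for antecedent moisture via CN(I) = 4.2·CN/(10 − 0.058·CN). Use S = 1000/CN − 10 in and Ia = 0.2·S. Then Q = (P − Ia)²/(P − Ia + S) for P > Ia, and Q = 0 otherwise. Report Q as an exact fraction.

Q = 392000401/439733700 in ≈ 0.891 in

CN(I) from CN(II)=75: (4.2·75)/(10 − 0.058·75) = 6300/113 ≈ 55.752
Retention S: 1000/CN − 10 with CN=55.752 → S = 500/63 ≈ 7.937 in
Ia = 0.2·(500/63) = 100/63 in ≈ 1.587 in
Excess rainfall: 4.730 − 1.587 = 3.143 in; P > Ia so Q > 0
Q: (19799/6300)² ÷ (69799/6300) = 392000401/439733700 in (≈ 0.891 in)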